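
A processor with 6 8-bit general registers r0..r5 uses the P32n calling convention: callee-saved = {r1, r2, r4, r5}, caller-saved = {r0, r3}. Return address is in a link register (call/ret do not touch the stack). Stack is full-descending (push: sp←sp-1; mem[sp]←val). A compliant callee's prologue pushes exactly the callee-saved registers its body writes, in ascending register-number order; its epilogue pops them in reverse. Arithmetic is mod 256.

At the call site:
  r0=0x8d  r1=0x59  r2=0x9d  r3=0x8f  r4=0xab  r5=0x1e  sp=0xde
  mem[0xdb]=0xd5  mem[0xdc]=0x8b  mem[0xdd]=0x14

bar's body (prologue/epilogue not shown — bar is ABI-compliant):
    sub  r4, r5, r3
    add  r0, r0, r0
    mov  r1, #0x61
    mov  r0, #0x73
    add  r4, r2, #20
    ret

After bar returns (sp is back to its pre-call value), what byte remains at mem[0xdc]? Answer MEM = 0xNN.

MEM = 0xab

prologue: push r1 -> mem[0xdd]=0x59, sp=0xdd
prologue: push r4 -> mem[0xdc]=0xab, sp=0xdc
body[0] sub  r4, r5, r3 -> r4=0x8f
body[1] add  r0, r0, r0 -> r0=0x1a
body[2] mov  r1, #0x61 -> r1=0x61
body[3] mov  r0, #0x73 -> r0=0x73
body[4] add  r4, r2, #20 -> r4=0xb1
epilogue: pop r4=0xab, sp=0xdd
epilogue: pop r1=0x59, sp=0xde
prologue pushed ['r1', 'r4'] at ['0xdd', '0xdc']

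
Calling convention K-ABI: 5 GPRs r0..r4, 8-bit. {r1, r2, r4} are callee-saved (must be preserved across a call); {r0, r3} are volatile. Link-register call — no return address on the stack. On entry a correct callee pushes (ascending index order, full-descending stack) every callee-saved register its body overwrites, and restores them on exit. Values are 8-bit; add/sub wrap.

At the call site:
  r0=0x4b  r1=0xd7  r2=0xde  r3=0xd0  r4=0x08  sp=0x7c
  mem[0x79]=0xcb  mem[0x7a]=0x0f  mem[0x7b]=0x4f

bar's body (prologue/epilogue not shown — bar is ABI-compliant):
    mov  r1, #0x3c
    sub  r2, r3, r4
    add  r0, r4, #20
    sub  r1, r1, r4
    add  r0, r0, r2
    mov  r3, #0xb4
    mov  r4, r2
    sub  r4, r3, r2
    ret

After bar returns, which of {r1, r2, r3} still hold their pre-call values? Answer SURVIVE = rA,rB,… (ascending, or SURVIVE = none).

SURVIVE = r1,r2

prologue: push r1 → mem[0x7b]=0xd7, sp=0x7b
prologue: push r2 → mem[0x7a]=0xde, sp=0x7a
prologue: push r4 → mem[0x79]=0x08, sp=0x79
body[0] mov  r1, #0x3c → r1=0x3c
body[1] sub  r2, r3, r4 → r2=0xc8
body[2] add  r0, r4, #20 → r0=0x1c
body[3] sub  r1, r1, r4 → r1=0x34
body[4] add  r0, r0, r2 → r0=0xe4
body[5] mov  r3, #0xb4 → r3=0xb4
body[6] mov  r4, r2 → r4=0xc8
body[7] sub  r4, r3, r2 → r4=0xec
epilogue: pop r4=0x08, sp=0x7a
epilogue: pop r2=0xde, sp=0x7b
epilogue: pop r1=0xd7, sp=0x7c
r1: callee-saved, written=True
r2: callee-saved, written=True
r3: caller-saved, written=True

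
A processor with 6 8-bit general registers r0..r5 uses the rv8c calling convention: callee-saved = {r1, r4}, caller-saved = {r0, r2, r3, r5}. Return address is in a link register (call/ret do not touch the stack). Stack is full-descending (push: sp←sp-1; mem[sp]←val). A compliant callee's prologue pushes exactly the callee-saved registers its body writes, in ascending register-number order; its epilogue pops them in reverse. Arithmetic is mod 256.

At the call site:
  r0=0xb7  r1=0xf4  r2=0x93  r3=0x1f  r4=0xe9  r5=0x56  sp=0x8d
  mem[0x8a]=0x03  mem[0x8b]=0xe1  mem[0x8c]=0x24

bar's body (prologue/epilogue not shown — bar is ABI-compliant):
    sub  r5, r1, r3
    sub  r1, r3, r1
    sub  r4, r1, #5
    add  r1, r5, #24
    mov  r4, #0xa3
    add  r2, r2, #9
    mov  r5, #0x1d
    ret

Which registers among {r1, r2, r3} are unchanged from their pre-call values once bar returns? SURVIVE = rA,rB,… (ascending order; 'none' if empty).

prologue: push r1 → mem[0x8c]=0xf4, sp=0x8c
prologue: push r4 → mem[0x8b]=0xe9, sp=0x8b
body[0] sub  r5, r1, r3 → r5=0xd5
body[1] sub  r1, r3, r1 → r1=0x2b
body[2] sub  r4, r1, #5 → r4=0x26
body[3] add  r1, r5, #24 → r1=0xed
body[4] mov  r4, #0xa3 → r4=0xa3
body[5] add  r2, r2, #9 → r2=0x9c
body[6] mov  r5, #0x1d → r5=0x1d
epilogue: pop r4=0xe9, sp=0x8c
epilogue: pop r1=0xf4, sp=0x8d
r1: callee-saved, written=True
r2: caller-saved, written=True
r3: caller-saved, written=False

SURVIVE = r1,r3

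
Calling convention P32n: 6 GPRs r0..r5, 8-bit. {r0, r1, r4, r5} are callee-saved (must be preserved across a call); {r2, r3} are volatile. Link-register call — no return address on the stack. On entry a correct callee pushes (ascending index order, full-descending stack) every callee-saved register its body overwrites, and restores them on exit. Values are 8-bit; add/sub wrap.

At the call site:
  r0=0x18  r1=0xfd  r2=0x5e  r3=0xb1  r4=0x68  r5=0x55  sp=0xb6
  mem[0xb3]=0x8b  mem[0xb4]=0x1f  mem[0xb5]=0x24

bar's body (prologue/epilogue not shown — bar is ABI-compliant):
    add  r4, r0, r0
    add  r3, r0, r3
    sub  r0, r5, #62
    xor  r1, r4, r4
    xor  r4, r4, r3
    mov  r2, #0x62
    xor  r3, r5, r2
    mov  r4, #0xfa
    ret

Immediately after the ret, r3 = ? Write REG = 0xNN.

REG = 0x37

prologue: push r0 -> mem[0xb5]=0x18, sp=0xb5
prologue: push r1 -> mem[0xb4]=0xfd, sp=0xb4
prologue: push r4 -> mem[0xb3]=0x68, sp=0xb3
body[0] add  r4, r0, r0 -> r4=0x30
body[1] add  r3, r0, r3 -> r3=0xc9
body[2] sub  r0, r5, #62 -> r0=0x17
body[3] xor  r1, r4, r4 -> r1=0x00
body[4] xor  r4, r4, r3 -> r4=0xf9
body[5] mov  r2, #0x62 -> r2=0x62
body[6] xor  r3, r5, r2 -> r3=0x37
body[7] mov  r4, #0xfa -> r4=0xfa
epilogue: pop r4=0x68, sp=0xb4
epilogue: pop r1=0xfd, sp=0xb5
epilogue: pop r0=0x18, sp=0xb6
r3 is caller-saved -> body value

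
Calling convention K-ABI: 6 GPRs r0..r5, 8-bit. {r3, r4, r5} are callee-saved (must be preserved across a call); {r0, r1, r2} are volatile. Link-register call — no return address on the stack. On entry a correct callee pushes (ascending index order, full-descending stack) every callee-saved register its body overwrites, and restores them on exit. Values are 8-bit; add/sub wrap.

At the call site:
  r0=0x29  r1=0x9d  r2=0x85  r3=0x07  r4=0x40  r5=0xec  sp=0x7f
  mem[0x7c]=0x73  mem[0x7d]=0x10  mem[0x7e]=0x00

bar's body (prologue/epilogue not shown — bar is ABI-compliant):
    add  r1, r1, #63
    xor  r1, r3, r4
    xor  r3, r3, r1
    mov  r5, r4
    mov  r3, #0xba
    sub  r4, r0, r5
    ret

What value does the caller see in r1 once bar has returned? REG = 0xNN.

REG = 0x47

prologue: push r3 → mem[0x7e]=0x07, sp=0x7e
prologue: push r4 → mem[0x7d]=0x40, sp=0x7d
prologue: push r5 → mem[0x7c]=0xec, sp=0x7c
body[0] add  r1, r1, #63 → r1=0xdc
body[1] xor  r1, r3, r4 → r1=0x47
body[2] xor  r3, r3, r1 → r3=0x40
body[3] mov  r5, r4 → r5=0x40
body[4] mov  r3, #0xba → r3=0xba
body[5] sub  r4, r0, r5 → r4=0xe9
epilogue: pop r5=0xec, sp=0x7d
epilogue: pop r4=0x40, sp=0x7e
epilogue: pop r3=0x07, sp=0x7f
r1 is caller-saved → body value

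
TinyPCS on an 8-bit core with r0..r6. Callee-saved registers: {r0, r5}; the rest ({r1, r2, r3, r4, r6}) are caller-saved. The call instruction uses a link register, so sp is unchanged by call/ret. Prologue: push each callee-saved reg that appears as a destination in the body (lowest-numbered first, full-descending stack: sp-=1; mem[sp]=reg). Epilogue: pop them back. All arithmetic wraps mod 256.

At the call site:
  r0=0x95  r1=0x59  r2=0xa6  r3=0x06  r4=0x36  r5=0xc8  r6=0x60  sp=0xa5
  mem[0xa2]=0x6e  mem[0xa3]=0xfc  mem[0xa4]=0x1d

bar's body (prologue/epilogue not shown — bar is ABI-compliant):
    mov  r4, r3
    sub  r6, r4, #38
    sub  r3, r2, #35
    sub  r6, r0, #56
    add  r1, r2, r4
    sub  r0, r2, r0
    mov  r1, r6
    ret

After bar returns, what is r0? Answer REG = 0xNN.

REG = 0x95

prologue: push r0 → mem[0xa4]=0x95, sp=0xa4
body[0] mov  r4, r3 → r4=0x06
body[1] sub  r6, r4, #38 → r6=0xe0
body[2] sub  r3, r2, #35 → r3=0x83
body[3] sub  r6, r0, #56 → r6=0x5d
body[4] add  r1, r2, r4 → r1=0xac
body[5] sub  r0, r2, r0 → r0=0x11
body[6] mov  r1, r6 → r1=0x5d
epilogue: pop r0=0x95, sp=0xa5
r0 is callee-saved → restored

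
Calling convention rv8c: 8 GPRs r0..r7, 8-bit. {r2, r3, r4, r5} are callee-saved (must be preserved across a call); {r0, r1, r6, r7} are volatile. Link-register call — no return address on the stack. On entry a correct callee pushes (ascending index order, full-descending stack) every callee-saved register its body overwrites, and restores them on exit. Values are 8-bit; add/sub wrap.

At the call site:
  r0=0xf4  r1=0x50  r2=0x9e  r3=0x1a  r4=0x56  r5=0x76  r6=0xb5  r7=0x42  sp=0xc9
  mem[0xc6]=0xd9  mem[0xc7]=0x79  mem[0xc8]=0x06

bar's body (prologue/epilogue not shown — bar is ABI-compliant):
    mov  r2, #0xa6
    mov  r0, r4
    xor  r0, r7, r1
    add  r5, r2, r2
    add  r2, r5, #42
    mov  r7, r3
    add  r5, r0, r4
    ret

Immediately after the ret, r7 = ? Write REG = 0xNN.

REG = 0x1a

prologue: push r2 → mem[0xc8]=0x9e, sp=0xc8
prologue: push r5 → mem[0xc7]=0x76, sp=0xc7
body[0] mov  r2, #0xa6 → r2=0xa6
body[1] mov  r0, r4 → r0=0x56
body[2] xor  r0, r7, r1 → r0=0x12
body[3] add  r5, r2, r2 → r5=0x4c
body[4] add  r2, r5, #42 → r2=0x76
body[5] mov  r7, r3 → r7=0x1a
body[6] add  r5, r0, r4 → r5=0x68
epilogue: pop r5=0x76, sp=0xc8
epilogue: pop r2=0x9e, sp=0xc9
r7 is caller-saved → body value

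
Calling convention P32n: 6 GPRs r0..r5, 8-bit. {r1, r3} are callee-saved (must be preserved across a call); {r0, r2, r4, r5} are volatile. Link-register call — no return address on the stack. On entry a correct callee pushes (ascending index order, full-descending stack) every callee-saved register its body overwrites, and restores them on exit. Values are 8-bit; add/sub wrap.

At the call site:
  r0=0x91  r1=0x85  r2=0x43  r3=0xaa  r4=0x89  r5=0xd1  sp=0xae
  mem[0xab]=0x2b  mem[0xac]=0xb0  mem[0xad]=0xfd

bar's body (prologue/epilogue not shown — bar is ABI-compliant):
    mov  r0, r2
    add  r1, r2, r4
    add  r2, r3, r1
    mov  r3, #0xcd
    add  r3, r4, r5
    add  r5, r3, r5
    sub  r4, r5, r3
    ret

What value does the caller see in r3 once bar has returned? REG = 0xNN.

prologue: push r1 → mem[0xad]=0x85, sp=0xad
prologue: push r3 → mem[0xac]=0xaa, sp=0xac
body[0] mov  r0, r2 → r0=0x43
body[1] add  r1, r2, r4 → r1=0xcc
body[2] add  r2, r3, r1 → r2=0x76
body[3] mov  r3, #0xcd → r3=0xcd
body[4] add  r3, r4, r5 → r3=0x5a
body[5] add  r5, r3, r5 → r5=0x2b
body[6] sub  r4, r5, r3 → r4=0xd1
epilogue: pop r3=0xaa, sp=0xad
epilogue: pop r1=0x85, sp=0xae
r3 is callee-saved → restored

REG = 0xaa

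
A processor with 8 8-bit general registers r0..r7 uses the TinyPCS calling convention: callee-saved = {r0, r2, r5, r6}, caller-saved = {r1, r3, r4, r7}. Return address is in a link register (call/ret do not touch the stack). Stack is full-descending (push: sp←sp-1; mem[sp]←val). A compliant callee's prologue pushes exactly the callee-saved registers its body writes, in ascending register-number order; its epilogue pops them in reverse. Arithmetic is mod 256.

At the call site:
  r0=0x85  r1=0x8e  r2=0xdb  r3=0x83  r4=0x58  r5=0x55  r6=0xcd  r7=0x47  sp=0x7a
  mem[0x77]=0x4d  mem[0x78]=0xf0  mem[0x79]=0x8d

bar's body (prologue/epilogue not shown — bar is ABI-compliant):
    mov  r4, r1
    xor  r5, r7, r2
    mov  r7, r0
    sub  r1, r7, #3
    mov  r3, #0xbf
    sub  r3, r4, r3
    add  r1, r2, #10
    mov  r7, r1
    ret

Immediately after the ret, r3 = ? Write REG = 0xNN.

prologue: push r5 -> mem[0x79]=0x55, sp=0x79
body[0] mov  r4, r1 -> r4=0x8e
body[1] xor  r5, r7, r2 -> r5=0x9c
body[2] mov  r7, r0 -> r7=0x85
body[3] sub  r1, r7, #3 -> r1=0x82
body[4] mov  r3, #0xbf -> r3=0xbf
body[5] sub  r3, r4, r3 -> r3=0xcf
body[6] add  r1, r2, #10 -> r1=0xe5
body[7] mov  r7, r1 -> r7=0xe5
epilogue: pop r5=0x55, sp=0x7a
r3 is caller-saved -> body value

REG = 0xcf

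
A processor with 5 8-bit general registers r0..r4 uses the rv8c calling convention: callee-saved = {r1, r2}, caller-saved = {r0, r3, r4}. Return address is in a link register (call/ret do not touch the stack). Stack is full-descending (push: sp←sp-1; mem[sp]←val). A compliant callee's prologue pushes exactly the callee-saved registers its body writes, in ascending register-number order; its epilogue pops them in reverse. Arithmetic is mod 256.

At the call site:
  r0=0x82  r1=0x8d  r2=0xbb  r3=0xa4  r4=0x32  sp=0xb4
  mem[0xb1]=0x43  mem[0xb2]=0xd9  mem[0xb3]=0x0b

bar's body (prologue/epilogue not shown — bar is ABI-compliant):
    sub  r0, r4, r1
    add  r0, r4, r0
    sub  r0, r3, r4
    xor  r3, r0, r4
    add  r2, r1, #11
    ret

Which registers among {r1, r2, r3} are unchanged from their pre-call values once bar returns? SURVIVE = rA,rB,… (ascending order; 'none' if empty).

prologue: push r2 -> mem[0xb3]=0xbb, sp=0xb3
body[0] sub  r0, r4, r1 -> r0=0xa5
body[1] add  r0, r4, r0 -> r0=0xd7
body[2] sub  r0, r3, r4 -> r0=0x72
body[3] xor  r3, r0, r4 -> r3=0x40
body[4] add  r2, r1, #11 -> r2=0x98
epilogue: pop r2=0xbb, sp=0xb4
r1: callee-saved, written=False
r2: callee-saved, written=True
r3: caller-saved, written=True

SURVIVE = r1,r2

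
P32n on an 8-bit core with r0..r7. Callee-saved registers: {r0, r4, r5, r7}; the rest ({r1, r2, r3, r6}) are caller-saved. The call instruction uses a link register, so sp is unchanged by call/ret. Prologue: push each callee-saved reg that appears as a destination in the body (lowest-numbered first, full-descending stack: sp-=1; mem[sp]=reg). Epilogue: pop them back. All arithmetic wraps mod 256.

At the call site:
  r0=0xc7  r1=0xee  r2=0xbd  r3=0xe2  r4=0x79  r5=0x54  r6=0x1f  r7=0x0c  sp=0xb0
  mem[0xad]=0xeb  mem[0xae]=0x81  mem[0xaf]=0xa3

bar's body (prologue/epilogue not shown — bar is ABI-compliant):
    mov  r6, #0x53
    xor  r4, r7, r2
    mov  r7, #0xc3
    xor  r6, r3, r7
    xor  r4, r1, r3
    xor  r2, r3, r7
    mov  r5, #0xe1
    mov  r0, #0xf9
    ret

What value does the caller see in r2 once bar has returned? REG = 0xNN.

REG = 0x21

prologue: push r0 -> mem[0xaf]=0xc7, sp=0xaf
prologue: push r4 -> mem[0xae]=0x79, sp=0xae
prologue: push r5 -> mem[0xad]=0x54, sp=0xad
prologue: push r7 -> mem[0xac]=0x0c, sp=0xac
body[0] mov  r6, #0x53 -> r6=0x53
body[1] xor  r4, r7, r2 -> r4=0xb1
body[2] mov  r7, #0xc3 -> r7=0xc3
body[3] xor  r6, r3, r7 -> r6=0x21
body[4] xor  r4, r1, r3 -> r4=0x0c
body[5] xor  r2, r3, r7 -> r2=0x21
body[6] mov  r5, #0xe1 -> r5=0xe1
body[7] mov  r0, #0xf9 -> r0=0xf9
epilogue: pop r7=0x0c, sp=0xad
epilogue: pop r5=0x54, sp=0xae
epilogue: pop r4=0x79, sp=0xaf
epilogue: pop r0=0xc7, sp=0xb0
r2 is caller-saved -> body value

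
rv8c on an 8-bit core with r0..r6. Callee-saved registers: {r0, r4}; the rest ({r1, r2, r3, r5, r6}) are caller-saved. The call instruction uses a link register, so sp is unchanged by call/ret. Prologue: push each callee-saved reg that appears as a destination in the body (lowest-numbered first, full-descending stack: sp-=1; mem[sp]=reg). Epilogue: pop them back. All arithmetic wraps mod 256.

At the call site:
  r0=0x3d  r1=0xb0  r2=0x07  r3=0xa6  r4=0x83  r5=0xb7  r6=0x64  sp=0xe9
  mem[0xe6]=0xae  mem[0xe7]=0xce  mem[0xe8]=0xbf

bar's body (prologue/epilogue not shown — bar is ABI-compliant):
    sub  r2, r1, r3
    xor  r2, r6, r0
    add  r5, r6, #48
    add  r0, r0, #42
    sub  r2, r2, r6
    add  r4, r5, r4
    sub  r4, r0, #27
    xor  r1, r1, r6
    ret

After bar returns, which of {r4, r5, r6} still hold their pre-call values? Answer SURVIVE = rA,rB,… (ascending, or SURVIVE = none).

prologue: push r0 -> mem[0xe8]=0x3d, sp=0xe8
prologue: push r4 -> mem[0xe7]=0x83, sp=0xe7
body[0] sub  r2, r1, r3 -> r2=0x0a
body[1] xor  r2, r6, r0 -> r2=0x59
body[2] add  r5, r6, #48 -> r5=0x94
body[3] add  r0, r0, #42 -> r0=0x67
body[4] sub  r2, r2, r6 -> r2=0xf5
body[5] add  r4, r5, r4 -> r4=0x17
body[6] sub  r4, r0, #27 -> r4=0x4c
body[7] xor  r1, r1, r6 -> r1=0xd4
epilogue: pop r4=0x83, sp=0xe8
epilogue: pop r0=0x3d, sp=0xe9
r4: callee-saved, written=True
r5: caller-saved, written=True
r6: caller-saved, written=False

SURVIVE = r4,r6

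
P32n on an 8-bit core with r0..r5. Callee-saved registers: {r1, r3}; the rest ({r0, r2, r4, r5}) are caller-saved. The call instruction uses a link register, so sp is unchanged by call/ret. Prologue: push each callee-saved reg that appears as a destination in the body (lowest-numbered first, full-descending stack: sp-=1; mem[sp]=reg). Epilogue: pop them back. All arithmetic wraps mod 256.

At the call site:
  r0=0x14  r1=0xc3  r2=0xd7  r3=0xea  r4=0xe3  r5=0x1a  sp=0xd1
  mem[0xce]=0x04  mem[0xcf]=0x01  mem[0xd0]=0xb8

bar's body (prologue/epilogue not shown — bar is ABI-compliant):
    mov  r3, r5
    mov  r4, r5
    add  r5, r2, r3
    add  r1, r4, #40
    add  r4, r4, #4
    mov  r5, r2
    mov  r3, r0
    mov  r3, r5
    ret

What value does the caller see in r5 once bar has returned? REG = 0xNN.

prologue: push r1 → mem[0xd0]=0xc3, sp=0xd0
prologue: push r3 → mem[0xcf]=0xea, sp=0xcf
body[0] mov  r3, r5 → r3=0x1a
body[1] mov  r4, r5 → r4=0x1a
body[2] add  r5, r2, r3 → r5=0xf1
body[3] add  r1, r4, #40 → r1=0x42
body[4] add  r4, r4, #4 → r4=0x1e
body[5] mov  r5, r2 → r5=0xd7
body[6] mov  r3, r0 → r3=0x14
body[7] mov  r3, r5 → r3=0xd7
epilogue: pop r3=0xea, sp=0xd0
epilogue: pop r1=0xc3, sp=0xd1
r5 is caller-saved → body value

REG = 0xd7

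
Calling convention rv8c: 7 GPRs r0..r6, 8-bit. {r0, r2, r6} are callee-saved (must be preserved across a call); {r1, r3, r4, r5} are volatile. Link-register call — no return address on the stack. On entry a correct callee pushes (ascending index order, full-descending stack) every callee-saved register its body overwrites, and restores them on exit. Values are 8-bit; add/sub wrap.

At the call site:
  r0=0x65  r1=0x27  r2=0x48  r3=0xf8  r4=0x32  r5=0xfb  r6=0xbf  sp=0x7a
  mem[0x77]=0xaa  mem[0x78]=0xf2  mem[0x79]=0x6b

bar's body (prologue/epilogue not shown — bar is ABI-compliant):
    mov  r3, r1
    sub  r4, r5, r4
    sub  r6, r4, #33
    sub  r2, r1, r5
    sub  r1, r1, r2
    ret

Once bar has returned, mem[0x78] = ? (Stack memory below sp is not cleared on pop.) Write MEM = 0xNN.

prologue: push r2 → mem[0x79]=0x48, sp=0x79
prologue: push r6 → mem[0x78]=0xbf, sp=0x78
body[0] mov  r3, r1 → r3=0x27
body[1] sub  r4, r5, r4 → r4=0xc9
body[2] sub  r6, r4, #33 → r6=0xa8
body[3] sub  r2, r1, r5 → r2=0x2c
body[4] sub  r1, r1, r2 → r1=0xfb
epilogue: pop r6=0xbf, sp=0x79
epilogue: pop r2=0x48, sp=0x7a
prologue pushed ['r2', 'r6'] at ['0x79', '0x78']

MEM = 0xbf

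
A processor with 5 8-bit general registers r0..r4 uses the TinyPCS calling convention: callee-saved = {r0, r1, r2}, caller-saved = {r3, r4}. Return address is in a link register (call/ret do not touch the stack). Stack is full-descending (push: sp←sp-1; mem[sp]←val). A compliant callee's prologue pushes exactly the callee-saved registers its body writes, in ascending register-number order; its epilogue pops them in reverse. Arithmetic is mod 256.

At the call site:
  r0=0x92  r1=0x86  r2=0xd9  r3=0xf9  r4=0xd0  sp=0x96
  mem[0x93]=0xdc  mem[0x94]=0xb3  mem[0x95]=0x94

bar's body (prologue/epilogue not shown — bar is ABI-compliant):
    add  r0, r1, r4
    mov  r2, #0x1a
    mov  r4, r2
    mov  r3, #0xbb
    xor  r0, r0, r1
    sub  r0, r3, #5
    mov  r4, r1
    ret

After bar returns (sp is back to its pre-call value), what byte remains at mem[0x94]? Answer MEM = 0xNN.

prologue: push r0 → mem[0x95]=0x92, sp=0x95
prologue: push r2 → mem[0x94]=0xd9, sp=0x94
body[0] add  r0, r1, r4 → r0=0x56
body[1] mov  r2, #0x1a → r2=0x1a
body[2] mov  r4, r2 → r4=0x1a
body[3] mov  r3, #0xbb → r3=0xbb
body[4] xor  r0, r0, r1 → r0=0xd0
body[5] sub  r0, r3, #5 → r0=0xb6
body[6] mov  r4, r1 → r4=0x86
epilogue: pop r2=0xd9, sp=0x95
epilogue: pop r0=0x92, sp=0x96
prologue pushed ['r0', 'r2'] at ['0x95', '0x94']

MEM = 0xd9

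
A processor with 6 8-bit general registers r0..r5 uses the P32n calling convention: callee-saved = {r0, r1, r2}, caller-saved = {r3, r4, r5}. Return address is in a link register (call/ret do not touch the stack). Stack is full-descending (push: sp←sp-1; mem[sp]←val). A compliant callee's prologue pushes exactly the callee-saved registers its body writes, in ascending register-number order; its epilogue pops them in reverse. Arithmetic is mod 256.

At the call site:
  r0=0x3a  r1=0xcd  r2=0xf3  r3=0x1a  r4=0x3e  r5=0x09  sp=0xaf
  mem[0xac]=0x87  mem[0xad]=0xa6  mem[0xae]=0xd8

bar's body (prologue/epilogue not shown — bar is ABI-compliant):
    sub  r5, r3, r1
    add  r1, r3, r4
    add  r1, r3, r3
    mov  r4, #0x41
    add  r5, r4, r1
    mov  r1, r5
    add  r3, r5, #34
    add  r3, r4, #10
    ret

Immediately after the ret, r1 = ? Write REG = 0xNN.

REG = 0xcd

prologue: push r1 → mem[0xae]=0xcd, sp=0xae
body[0] sub  r5, r3, r1 → r5=0x4d
body[1] add  r1, r3, r4 → r1=0x58
body[2] add  r1, r3, r3 → r1=0x34
body[3] mov  r4, #0x41 → r4=0x41
body[4] add  r5, r4, r1 → r5=0x75
body[5] mov  r1, r5 → r1=0x75
body[6] add  r3, r5, #34 → r3=0x97
body[7] add  r3, r4, #10 → r3=0x4b
epilogue: pop r1=0xcd, sp=0xaf
r1 is callee-saved → restored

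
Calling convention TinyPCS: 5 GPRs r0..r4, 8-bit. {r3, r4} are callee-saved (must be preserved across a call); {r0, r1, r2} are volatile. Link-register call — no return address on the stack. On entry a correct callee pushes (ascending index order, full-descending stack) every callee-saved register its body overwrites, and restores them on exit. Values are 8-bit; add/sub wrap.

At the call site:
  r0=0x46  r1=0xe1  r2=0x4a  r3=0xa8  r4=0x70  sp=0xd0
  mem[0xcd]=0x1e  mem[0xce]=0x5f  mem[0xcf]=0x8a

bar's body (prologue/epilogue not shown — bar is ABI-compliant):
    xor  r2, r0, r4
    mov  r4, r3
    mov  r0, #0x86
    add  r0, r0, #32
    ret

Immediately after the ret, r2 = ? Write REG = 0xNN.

REG = 0x36

prologue: push r4 -> mem[0xcf]=0x70, sp=0xcf
body[0] xor  r2, r0, r4 -> r2=0x36
body[1] mov  r4, r3 -> r4=0xa8
body[2] mov  r0, #0x86 -> r0=0x86
body[3] add  r0, r0, #32 -> r0=0xa6
epilogue: pop r4=0x70, sp=0xd0
r2 is caller-saved -> body value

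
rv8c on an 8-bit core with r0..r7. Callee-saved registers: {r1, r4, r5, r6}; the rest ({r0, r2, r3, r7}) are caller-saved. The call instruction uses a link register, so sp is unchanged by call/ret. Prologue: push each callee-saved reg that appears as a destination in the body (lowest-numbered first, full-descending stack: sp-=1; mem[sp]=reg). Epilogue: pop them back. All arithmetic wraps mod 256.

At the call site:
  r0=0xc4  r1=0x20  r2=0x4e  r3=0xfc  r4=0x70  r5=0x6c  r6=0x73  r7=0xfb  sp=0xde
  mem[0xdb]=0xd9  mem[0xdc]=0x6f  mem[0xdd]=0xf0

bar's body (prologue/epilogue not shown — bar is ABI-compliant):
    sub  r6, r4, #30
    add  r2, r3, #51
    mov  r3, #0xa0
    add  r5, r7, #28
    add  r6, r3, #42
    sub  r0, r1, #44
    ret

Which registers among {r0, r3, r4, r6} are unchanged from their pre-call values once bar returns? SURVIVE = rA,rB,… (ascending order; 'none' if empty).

prologue: push r5 -> mem[0xdd]=0x6c, sp=0xdd
prologue: push r6 -> mem[0xdc]=0x73, sp=0xdc
body[0] sub  r6, r4, #30 -> r6=0x52
body[1] add  r2, r3, #51 -> r2=0x2f
body[2] mov  r3, #0xa0 -> r3=0xa0
body[3] add  r5, r7, #28 -> r5=0x17
body[4] add  r6, r3, #42 -> r6=0xca
body[5] sub  r0, r1, #44 -> r0=0xf4
epilogue: pop r6=0x73, sp=0xdd
epilogue: pop r5=0x6c, sp=0xde
r0: caller-saved, written=True
r3: caller-saved, written=True
r4: callee-saved, written=False
r6: callee-saved, written=True

SURVIVE = r4,r6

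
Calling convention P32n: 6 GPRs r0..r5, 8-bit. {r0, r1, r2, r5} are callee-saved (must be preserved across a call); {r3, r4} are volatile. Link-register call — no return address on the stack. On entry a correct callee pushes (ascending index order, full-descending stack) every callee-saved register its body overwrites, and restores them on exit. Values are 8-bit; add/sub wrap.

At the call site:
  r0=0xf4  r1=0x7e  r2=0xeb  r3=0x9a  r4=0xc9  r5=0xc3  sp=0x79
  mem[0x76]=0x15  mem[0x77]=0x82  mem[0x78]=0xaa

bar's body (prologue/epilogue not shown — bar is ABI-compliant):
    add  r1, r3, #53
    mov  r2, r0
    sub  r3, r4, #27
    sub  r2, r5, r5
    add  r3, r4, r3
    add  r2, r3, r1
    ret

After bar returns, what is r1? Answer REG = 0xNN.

REG = 0x7e

prologue: push r1 → mem[0x78]=0x7e, sp=0x78
prologue: push r2 → mem[0x77]=0xeb, sp=0x77
body[0] add  r1, r3, #53 → r1=0xcf
body[1] mov  r2, r0 → r2=0xf4
body[2] sub  r3, r4, #27 → r3=0xae
body[3] sub  r2, r5, r5 → r2=0x00
body[4] add  r3, r4, r3 → r3=0x77
body[5] add  r2, r3, r1 → r2=0x46
epilogue: pop r2=0xeb, sp=0x78
epilogue: pop r1=0x7e, sp=0x79
r1 is callee-saved → restored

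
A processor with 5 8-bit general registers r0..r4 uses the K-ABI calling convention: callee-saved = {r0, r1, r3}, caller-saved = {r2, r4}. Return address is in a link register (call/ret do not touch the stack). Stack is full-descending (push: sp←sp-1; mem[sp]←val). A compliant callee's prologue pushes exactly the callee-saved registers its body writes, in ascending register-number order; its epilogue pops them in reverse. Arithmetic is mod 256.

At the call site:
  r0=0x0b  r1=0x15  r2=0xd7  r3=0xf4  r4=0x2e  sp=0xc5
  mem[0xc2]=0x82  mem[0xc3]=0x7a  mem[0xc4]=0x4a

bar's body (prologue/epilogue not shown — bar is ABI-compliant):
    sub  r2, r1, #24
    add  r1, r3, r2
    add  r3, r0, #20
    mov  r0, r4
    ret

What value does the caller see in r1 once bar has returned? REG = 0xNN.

prologue: push r0 -> mem[0xc4]=0x0b, sp=0xc4
prologue: push r1 -> mem[0xc3]=0x15, sp=0xc3
prologue: push r3 -> mem[0xc2]=0xf4, sp=0xc2
body[0] sub  r2, r1, #24 -> r2=0xfd
body[1] add  r1, r3, r2 -> r1=0xf1
body[2] add  r3, r0, #20 -> r3=0x1f
body[3] mov  r0, r4 -> r0=0x2e
epilogue: pop r3=0xf4, sp=0xc3
epilogue: pop r1=0x15, sp=0xc4
epilogue: pop r0=0x0b, sp=0xc5
r1 is callee-saved -> restored

REG = 0x15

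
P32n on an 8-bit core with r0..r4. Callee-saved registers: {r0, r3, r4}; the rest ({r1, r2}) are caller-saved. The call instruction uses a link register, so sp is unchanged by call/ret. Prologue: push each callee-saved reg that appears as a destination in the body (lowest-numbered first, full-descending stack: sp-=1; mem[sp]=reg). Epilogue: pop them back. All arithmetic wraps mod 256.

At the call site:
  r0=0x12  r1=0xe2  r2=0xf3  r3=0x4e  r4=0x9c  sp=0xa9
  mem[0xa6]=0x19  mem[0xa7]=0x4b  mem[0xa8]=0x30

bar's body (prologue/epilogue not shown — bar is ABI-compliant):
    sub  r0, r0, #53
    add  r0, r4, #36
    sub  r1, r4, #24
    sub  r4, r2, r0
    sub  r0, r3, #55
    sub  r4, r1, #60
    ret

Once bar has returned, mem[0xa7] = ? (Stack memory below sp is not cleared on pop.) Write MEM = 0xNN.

prologue: push r0 -> mem[0xa8]=0x12, sp=0xa8
prologue: push r4 -> mem[0xa7]=0x9c, sp=0xa7
body[0] sub  r0, r0, #53 -> r0=0xdd
body[1] add  r0, r4, #36 -> r0=0xc0
body[2] sub  r1, r4, #24 -> r1=0x84
body[3] sub  r4, r2, r0 -> r4=0x33
body[4] sub  r0, r3, #55 -> r0=0x17
body[5] sub  r4, r1, #60 -> r4=0x48
epilogue: pop r4=0x9c, sp=0xa8
epilogue: pop r0=0x12, sp=0xa9
prologue pushed ['r0', 'r4'] at ['0xa8', '0xa7']

MEM = 0x9c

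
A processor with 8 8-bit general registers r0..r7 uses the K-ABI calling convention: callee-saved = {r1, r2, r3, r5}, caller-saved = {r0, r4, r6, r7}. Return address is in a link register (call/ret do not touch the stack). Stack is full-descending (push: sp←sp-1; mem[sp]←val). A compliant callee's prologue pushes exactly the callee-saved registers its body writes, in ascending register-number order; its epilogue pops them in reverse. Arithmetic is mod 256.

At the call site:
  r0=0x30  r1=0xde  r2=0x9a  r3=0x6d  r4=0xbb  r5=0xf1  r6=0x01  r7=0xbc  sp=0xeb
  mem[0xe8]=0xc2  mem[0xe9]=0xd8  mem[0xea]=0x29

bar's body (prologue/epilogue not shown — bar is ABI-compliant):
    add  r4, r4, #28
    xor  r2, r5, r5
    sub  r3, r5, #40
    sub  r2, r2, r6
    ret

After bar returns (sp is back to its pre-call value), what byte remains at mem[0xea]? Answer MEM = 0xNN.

MEM = 0x9a

prologue: push r2 -> mem[0xea]=0x9a, sp=0xea
prologue: push r3 -> mem[0xe9]=0x6d, sp=0xe9
body[0] add  r4, r4, #28 -> r4=0xd7
body[1] xor  r2, r5, r5 -> r2=0x00
body[2] sub  r3, r5, #40 -> r3=0xc9
body[3] sub  r2, r2, r6 -> r2=0xff
epilogue: pop r3=0x6d, sp=0xea
epilogue: pop r2=0x9a, sp=0xeb
prologue pushed ['r2', 'r3'] at ['0xea', '0xe9']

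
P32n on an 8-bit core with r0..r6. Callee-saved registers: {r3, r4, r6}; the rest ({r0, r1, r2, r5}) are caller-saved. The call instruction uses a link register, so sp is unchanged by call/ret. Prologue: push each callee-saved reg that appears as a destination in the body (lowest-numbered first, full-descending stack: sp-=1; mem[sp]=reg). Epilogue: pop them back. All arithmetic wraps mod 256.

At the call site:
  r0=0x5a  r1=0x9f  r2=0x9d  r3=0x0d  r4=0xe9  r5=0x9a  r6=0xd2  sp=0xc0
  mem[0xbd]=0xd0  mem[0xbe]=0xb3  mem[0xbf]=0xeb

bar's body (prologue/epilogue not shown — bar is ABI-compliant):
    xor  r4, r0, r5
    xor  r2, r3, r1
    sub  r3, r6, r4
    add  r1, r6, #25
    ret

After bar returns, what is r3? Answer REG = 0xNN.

prologue: push r3 → mem[0xbf]=0x0d, sp=0xbf
prologue: push r4 → mem[0xbe]=0xe9, sp=0xbe
body[0] xor  r4, r0, r5 → r4=0xc0
body[1] xor  r2, r3, r1 → r2=0x92
body[2] sub  r3, r6, r4 → r3=0x12
body[3] add  r1, r6, #25 → r1=0xeb
epilogue: pop r4=0xe9, sp=0xbf
epilogue: pop r3=0x0d, sp=0xc0
r3 is callee-saved → restored

REG = 0x0d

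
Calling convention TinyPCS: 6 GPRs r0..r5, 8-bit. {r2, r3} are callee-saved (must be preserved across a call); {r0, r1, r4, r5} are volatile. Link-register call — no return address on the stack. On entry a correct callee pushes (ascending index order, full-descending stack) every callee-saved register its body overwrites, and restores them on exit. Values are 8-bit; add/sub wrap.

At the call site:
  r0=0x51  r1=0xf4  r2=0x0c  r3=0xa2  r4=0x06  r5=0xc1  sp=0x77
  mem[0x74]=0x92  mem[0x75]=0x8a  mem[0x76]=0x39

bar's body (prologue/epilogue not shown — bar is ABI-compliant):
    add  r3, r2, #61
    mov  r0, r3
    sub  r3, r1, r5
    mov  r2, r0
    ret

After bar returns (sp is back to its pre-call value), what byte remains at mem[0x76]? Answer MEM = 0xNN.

MEM = 0x0c

prologue: push r2 -> mem[0x76]=0x0c, sp=0x76
prologue: push r3 -> mem[0x75]=0xa2, sp=0x75
body[0] add  r3, r2, #61 -> r3=0x49
body[1] mov  r0, r3 -> r0=0x49
body[2] sub  r3, r1, r5 -> r3=0x33
body[3] mov  r2, r0 -> r2=0x49
epilogue: pop r3=0xa2, sp=0x76
epilogue: pop r2=0x0c, sp=0x77
prologue pushed ['r2', 'r3'] at ['0x76', '0x75']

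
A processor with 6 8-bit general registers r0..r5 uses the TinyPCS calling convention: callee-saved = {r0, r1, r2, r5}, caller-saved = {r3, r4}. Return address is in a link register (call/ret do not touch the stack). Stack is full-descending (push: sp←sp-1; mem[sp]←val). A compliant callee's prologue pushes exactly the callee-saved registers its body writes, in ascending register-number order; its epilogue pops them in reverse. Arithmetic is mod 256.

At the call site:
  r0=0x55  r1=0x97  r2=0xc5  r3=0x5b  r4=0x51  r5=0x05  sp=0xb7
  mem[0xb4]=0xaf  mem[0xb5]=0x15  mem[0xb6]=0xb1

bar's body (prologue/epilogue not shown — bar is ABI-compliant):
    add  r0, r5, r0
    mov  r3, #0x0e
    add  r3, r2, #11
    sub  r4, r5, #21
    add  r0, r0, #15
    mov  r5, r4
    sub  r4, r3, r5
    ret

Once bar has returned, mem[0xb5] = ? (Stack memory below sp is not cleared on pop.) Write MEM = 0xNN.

prologue: push r0 → mem[0xb6]=0x55, sp=0xb6
prologue: push r5 → mem[0xb5]=0x05, sp=0xb5
body[0] add  r0, r5, r0 → r0=0x5a
body[1] mov  r3, #0x0e → r3=0x0e
body[2] add  r3, r2, #11 → r3=0xd0
body[3] sub  r4, r5, #21 → r4=0xf0
body[4] add  r0, r0, #15 → r0=0x69
body[5] mov  r5, r4 → r5=0xf0
body[6] sub  r4, r3, r5 → r4=0xe0
epilogue: pop r5=0x05, sp=0xb6
epilogue: pop r0=0x55, sp=0xb7
prologue pushed ['r0', 'r5'] at ['0xb6', '0xb5']

MEM = 0x05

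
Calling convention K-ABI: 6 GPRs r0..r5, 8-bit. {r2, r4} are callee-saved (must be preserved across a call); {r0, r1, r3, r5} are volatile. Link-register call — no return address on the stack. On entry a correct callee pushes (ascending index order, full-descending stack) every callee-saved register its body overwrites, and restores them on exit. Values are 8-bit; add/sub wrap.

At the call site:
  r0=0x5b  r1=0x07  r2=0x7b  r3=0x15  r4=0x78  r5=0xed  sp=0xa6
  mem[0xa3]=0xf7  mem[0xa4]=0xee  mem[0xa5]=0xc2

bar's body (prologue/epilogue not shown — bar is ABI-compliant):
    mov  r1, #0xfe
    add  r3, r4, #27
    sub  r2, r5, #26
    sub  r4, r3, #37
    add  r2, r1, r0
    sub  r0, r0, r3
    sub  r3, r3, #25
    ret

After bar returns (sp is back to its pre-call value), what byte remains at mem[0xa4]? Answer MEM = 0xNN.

prologue: push r2 → mem[0xa5]=0x7b, sp=0xa5
prologue: push r4 → mem[0xa4]=0x78, sp=0xa4
body[0] mov  r1, #0xfe → r1=0xfe
body[1] add  r3, r4, #27 → r3=0x93
body[2] sub  r2, r5, #26 → r2=0xd3
body[3] sub  r4, r3, #37 → r4=0x6e
body[4] add  r2, r1, r0 → r2=0x59
body[5] sub  r0, r0, r3 → r0=0xc8
body[6] sub  r3, r3, #25 → r3=0x7a
epilogue: pop r4=0x78, sp=0xa5
epilogue: pop r2=0x7b, sp=0xa6
prologue pushed ['r2', 'r4'] at ['0xa5', '0xa4']

MEM = 0x78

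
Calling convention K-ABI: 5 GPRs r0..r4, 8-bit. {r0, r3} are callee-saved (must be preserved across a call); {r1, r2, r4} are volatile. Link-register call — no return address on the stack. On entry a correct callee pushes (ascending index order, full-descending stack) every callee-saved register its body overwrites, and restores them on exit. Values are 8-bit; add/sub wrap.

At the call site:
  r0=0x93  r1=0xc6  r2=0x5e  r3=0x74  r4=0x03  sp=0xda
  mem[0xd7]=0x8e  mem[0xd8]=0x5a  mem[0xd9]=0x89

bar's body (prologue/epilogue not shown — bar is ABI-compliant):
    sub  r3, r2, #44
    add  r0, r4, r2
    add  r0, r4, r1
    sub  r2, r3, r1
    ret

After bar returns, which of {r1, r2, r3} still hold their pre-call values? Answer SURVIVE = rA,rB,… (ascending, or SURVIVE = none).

prologue: push r0 → mem[0xd9]=0x93, sp=0xd9
prologue: push r3 → mem[0xd8]=0x74, sp=0xd8
body[0] sub  r3, r2, #44 → r3=0x32
body[1] add  r0, r4, r2 → r0=0x61
body[2] add  r0, r4, r1 → r0=0xc9
body[3] sub  r2, r3, r1 → r2=0x6c
epilogue: pop r3=0x74, sp=0xd9
epilogue: pop r0=0x93, sp=0xda
r1: caller-saved, written=False
r2: caller-saved, written=True
r3: callee-saved, written=True

SURVIVE = r1,r3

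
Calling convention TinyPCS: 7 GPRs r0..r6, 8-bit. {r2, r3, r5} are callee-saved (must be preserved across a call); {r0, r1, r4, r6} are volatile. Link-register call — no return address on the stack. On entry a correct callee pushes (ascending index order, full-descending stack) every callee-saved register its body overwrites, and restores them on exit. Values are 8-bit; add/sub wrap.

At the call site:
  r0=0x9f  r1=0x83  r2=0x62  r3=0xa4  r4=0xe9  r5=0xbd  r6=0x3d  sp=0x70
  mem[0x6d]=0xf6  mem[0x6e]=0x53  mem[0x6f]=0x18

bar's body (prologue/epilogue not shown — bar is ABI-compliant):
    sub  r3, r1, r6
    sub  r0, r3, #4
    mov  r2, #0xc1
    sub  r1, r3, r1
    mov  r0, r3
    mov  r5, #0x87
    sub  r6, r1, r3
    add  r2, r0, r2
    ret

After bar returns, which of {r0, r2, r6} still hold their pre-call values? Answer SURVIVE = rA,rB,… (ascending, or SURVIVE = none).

prologue: push r2 -> mem[0x6f]=0x62, sp=0x6f
prologue: push r3 -> mem[0x6e]=0xa4, sp=0x6e
prologue: push r5 -> mem[0x6d]=0xbd, sp=0x6d
body[0] sub  r3, r1, r6 -> r3=0x46
body[1] sub  r0, r3, #4 -> r0=0x42
body[2] mov  r2, #0xc1 -> r2=0xc1
body[3] sub  r1, r3, r1 -> r1=0xc3
body[4] mov  r0, r3 -> r0=0x46
body[5] mov  r5, #0x87 -> r5=0x87
body[6] sub  r6, r1, r3 -> r6=0x7d
body[7] add  r2, r0, r2 -> r2=0x07
epilogue: pop r5=0xbd, sp=0x6e
epilogue: pop r3=0xa4, sp=0x6f
epilogue: pop r2=0x62, sp=0x70
r0: caller-saved, written=True
r2: callee-saved, written=True
r6: caller-saved, written=True

SURVIVE = r2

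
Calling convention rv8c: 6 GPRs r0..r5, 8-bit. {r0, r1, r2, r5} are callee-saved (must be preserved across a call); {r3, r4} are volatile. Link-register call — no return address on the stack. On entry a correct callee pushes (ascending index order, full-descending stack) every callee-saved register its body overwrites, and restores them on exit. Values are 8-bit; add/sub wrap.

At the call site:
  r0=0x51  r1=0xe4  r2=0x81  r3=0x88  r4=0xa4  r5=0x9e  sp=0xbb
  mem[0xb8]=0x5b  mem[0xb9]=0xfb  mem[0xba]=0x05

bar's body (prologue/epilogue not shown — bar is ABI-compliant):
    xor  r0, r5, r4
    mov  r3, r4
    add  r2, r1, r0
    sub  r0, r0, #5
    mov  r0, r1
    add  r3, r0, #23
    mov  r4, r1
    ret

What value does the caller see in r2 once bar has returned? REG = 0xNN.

prologue: push r0 → mem[0xba]=0x51, sp=0xba
prologue: push r2 → mem[0xb9]=0x81, sp=0xb9
body[0] xor  r0, r5, r4 → r0=0x3a
body[1] mov  r3, r4 → r3=0xa4
body[2] add  r2, r1, r0 → r2=0x1e
body[3] sub  r0, r0, #5 → r0=0x35
body[4] mov  r0, r1 → r0=0xe4
body[5] add  r3, r0, #23 → r3=0xfb
body[6] mov  r4, r1 → r4=0xe4
epilogue: pop r2=0x81, sp=0xba
epilogue: pop r0=0x51, sp=0xbb
r2 is callee-saved → restored

REG = 0x81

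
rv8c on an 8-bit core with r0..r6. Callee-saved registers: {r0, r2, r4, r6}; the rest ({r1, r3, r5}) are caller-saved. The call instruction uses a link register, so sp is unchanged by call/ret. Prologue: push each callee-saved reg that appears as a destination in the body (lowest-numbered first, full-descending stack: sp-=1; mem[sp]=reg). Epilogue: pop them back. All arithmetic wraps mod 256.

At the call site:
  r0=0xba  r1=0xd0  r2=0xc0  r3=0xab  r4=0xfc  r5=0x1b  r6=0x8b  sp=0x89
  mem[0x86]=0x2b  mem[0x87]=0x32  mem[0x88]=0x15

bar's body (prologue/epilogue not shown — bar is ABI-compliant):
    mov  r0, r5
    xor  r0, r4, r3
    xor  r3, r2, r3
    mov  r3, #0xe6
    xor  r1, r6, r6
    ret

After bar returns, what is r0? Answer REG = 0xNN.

REG = 0xba

prologue: push r0 -> mem[0x88]=0xba, sp=0x88
body[0] mov  r0, r5 -> r0=0x1b
body[1] xor  r0, r4, r3 -> r0=0x57
body[2] xor  r3, r2, r3 -> r3=0x6b
body[3] mov  r3, #0xe6 -> r3=0xe6
body[4] xor  r1, r6, r6 -> r1=0x00
epilogue: pop r0=0xba, sp=0x89
r0 is callee-saved -> restored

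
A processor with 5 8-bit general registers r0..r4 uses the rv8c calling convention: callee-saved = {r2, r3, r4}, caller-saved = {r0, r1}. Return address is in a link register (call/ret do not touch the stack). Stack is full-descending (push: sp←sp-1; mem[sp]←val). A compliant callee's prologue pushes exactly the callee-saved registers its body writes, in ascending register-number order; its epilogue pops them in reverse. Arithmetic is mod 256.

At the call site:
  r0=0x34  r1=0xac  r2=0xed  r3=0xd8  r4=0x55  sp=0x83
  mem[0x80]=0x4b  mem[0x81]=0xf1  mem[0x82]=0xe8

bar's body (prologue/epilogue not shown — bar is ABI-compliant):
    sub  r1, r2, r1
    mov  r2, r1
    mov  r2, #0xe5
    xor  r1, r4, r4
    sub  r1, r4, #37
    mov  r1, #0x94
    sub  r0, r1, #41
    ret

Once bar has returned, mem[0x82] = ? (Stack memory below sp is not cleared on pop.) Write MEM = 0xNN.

MEM = 0xed

prologue: push r2 -> mem[0x82]=0xed, sp=0x82
body[0] sub  r1, r2, r1 -> r1=0x41
body[1] mov  r2, r1 -> r2=0x41
body[2] mov  r2, #0xe5 -> r2=0xe5
body[3] xor  r1, r4, r4 -> r1=0x00
body[4] sub  r1, r4, #37 -> r1=0x30
body[5] mov  r1, #0x94 -> r1=0x94
body[6] sub  r0, r1, #41 -> r0=0x6b
epilogue: pop r2=0xed, sp=0x83
prologue pushed ['r2'] at ['0x82']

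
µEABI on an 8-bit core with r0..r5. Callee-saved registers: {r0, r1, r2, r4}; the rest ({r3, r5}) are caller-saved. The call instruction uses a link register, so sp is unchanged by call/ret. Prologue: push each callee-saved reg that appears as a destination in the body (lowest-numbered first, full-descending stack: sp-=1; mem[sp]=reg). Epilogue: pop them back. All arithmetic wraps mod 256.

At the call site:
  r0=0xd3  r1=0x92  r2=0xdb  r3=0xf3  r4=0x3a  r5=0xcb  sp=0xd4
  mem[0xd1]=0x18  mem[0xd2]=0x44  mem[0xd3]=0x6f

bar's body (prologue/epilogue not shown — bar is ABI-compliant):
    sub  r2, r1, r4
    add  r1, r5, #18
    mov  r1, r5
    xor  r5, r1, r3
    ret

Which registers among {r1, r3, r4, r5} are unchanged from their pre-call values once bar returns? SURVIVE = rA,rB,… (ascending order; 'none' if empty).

prologue: push r1 -> mem[0xd3]=0x92, sp=0xd3
prologue: push r2 -> mem[0xd2]=0xdb, sp=0xd2
body[0] sub  r2, r1, r4 -> r2=0x58
body[1] add  r1, r5, #18 -> r1=0xdd
body[2] mov  r1, r5 -> r1=0xcb
body[3] xor  r5, r1, r3 -> r5=0x38
epilogue: pop r2=0xdb, sp=0xd3
epilogue: pop r1=0x92, sp=0xd4
r1: callee-saved, written=True
r3: caller-saved, written=False
r4: callee-saved, written=False
r5: caller-saved, written=True

SURVIVE = r1,r3,r4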